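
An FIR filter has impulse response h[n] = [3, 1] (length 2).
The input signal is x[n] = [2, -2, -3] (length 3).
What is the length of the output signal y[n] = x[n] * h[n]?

For linear convolution, the output length is:
len(y) = len(x) + len(h) - 1 = 3 + 2 - 1 = 4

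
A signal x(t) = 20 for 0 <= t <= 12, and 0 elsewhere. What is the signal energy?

Energy = integral of |x(t)|^2 dt over the signal duration
= 20^2 * 12 = 400 * 12 = 4800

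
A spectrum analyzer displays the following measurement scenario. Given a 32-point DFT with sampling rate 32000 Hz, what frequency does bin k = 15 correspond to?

The frequency of DFT bin k is: f_k = k * f_s / N
f_15 = 15 * 32000 / 32 = 15000 Hz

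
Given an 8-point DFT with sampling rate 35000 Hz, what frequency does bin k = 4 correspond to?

The frequency of DFT bin k is: f_k = k * f_s / N
f_4 = 4 * 35000 / 8 = 17500 Hz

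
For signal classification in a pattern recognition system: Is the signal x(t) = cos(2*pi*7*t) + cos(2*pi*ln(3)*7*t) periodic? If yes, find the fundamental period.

f1 = 7 Hz, f2 = 7*ln(3) Hz
Ratio f2/f1 = ln(3), which is irrational.
Since the frequency ratio is irrational, no common period exists.
The signal is not periodic.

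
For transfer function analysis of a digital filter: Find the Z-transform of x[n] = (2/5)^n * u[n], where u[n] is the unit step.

The Z-transform of a^n * u[n] is z/(z-a) for |z| > |a|.
Here a = 2/5, so X(z) = z/(z - (2/5)) = 5z/(5z - 2)
ROC: |z| > 2/5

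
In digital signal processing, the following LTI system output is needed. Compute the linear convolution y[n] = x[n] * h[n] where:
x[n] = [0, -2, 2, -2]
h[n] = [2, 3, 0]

y[n] = sum_k x[k]*h[n-k]. Output length = len(x) + len(h) - 1 = 4 + 3 - 1 = 6.
y[0] = 0*2 = 0
y[1] = -2*2 + 0*3 = -4
y[2] = 2*2 + -2*3 + 0*0 = -2
y[3] = -2*2 + 2*3 + -2*0 = 2
y[4] = -2*3 + 2*0 = -6
y[5] = -2*0 = 0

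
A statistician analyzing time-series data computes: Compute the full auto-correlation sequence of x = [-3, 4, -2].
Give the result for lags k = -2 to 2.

r_xx[k] = sum_m x[m]*x[m+k], indexed from 0, for k = -2 to 2:
  r_xx[-2] = x[2]*x[0] = 6
  r_xx[-1] = x[1]*x[0] + x[2]*x[1] = -20
  r_xx[0] = x[0]*x[0] + x[1]*x[1] + x[2]*x[2] = 29
  r_xx[1] = x[0]*x[1] + x[1]*x[2] = -20
  r_xx[2] = x[0]*x[2] = 6
r_xx = [6, -20, 29, -20, 6]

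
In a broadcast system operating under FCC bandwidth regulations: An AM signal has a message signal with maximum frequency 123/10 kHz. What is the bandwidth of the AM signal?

In AM (double-sideband), the bandwidth is twice the message frequency.
BW = 2 * f_m = 2 * 123/10 kHz = 123/5 kHz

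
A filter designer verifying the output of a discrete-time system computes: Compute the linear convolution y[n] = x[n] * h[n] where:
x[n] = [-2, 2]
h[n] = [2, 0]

y[n] = sum_k x[k]*h[n-k]. Output length = len(x) + len(h) - 1 = 2 + 2 - 1 = 3.
y[0] = -2*2 = -4
y[1] = 2*2 + -2*0 = 4
y[2] = 2*0 = 0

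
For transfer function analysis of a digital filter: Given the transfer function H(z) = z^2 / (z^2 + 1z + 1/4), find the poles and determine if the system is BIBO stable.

Poles are roots of the denominator: z^2 + 1z + 1/4 = 0.
Quadratic formula: z = [-(1) +/- sqrt((1)^2 - 4*(1/4))] / 2
Discriminant = 1 - 1 = 0; sqrt = 0.
z = (-1 +/- 0) / 2 = -1/2 (repeated root).
|p1| = 1/2, |p2| = 1/2.
For BIBO stability, all poles must lie inside the unit circle (|p| < 1).
System is STABLE since both |p| < 1.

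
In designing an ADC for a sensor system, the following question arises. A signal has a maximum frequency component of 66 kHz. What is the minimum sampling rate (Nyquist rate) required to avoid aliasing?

By the Nyquist-Shannon sampling theorem,
the minimum sampling rate (Nyquist rate) must be at least 2 * f_max.
Nyquist rate = 2 * 66 kHz = 132 kHz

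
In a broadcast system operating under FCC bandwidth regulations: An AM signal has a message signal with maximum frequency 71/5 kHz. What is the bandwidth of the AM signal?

In AM (double-sideband), the bandwidth is twice the message frequency.
BW = 2 * f_m = 2 * 71/5 kHz = 142/5 kHz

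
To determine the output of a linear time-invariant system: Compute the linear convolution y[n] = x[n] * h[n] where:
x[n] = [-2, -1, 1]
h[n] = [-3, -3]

y[n] = sum_k x[k]*h[n-k]. Output length = len(x) + len(h) - 1 = 3 + 2 - 1 = 4.
y[0] = -2*-3 = 6
y[1] = -1*-3 + -2*-3 = 9
y[2] = 1*-3 + -1*-3 = 0
y[3] = 1*-3 = -3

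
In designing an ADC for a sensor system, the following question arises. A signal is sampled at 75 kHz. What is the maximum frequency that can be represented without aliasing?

The maximum frequency that can be represented without aliasing
is the Nyquist frequency: f_max = f_s / 2 = 75 kHz / 2 = 75/2 kHz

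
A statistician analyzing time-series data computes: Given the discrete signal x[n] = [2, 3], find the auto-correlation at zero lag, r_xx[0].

The auto-correlation at zero lag r_xx[0] equals the signal energy.
r_xx[0] = sum of x[n]^2 = 2^2 + 3^2
= 4 + 9 = 13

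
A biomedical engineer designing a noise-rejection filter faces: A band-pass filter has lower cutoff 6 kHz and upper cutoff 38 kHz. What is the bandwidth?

Bandwidth = f_high - f_low
= 38 kHz - 6 kHz = 32 kHz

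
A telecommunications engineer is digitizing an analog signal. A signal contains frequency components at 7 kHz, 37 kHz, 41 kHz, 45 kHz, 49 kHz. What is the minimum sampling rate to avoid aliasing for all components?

The highest frequency component is f_max = 49 kHz.
Nyquist rate = 2 * f_max = 2 * 49 kHz = 98 kHz.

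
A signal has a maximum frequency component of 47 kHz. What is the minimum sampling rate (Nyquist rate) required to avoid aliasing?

By the Nyquist-Shannon sampling theorem,
the minimum sampling rate (Nyquist rate) must be at least 2 * f_max.
Nyquist rate = 2 * 47 kHz = 94 kHz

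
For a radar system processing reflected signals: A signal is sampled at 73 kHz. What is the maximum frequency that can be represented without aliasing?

The maximum frequency that can be represented without aliasing
is the Nyquist frequency: f_max = f_s / 2 = 73 kHz / 2 = 73/2 kHz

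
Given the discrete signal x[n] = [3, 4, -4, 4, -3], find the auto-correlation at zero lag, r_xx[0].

The auto-correlation at zero lag r_xx[0] equals the signal energy.
r_xx[0] = sum of x[n]^2 = 3^2 + 4^2 + (-4)^2 + 4^2 + (-3)^2
= 9 + 16 + 16 + 16 + 9 = 66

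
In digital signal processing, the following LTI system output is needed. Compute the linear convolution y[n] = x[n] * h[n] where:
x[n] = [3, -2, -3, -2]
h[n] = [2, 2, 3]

y[n] = sum_k x[k]*h[n-k]. Output length = len(x) + len(h) - 1 = 4 + 3 - 1 = 6.
y[0] = 3*2 = 6
y[1] = -2*2 + 3*2 = 2
y[2] = -3*2 + -2*2 + 3*3 = -1
y[3] = -2*2 + -3*2 + -2*3 = -16
y[4] = -2*2 + -3*3 = -13
y[5] = -2*3 = -6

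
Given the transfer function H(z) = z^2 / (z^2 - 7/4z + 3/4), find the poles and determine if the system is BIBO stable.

Poles are roots of the denominator: z^2 - 7/4z + 3/4 = 0.
Quadratic formula: z = [-(-7/4) +/- sqrt((-7/4)^2 - 4*(3/4))] / 2
Discriminant = 49/16 - 3 = 1/16; sqrt = 1/4.
z = (7/4 +/- 1/4) / 2 => z = 1 or z = 3/4.
|p1| = 1, |p2| = 3/4.
For BIBO stability, all poles must lie inside the unit circle (|p| < 1).
System is UNSTABLE since at least one |p| >= 1.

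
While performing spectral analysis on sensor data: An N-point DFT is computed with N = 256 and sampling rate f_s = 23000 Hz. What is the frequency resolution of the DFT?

DFT frequency resolution = f_s / N
= 23000 / 256 = 2875/32 Hz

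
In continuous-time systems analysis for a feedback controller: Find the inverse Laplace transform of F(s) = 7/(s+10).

Standard pair: k/(s+a) <-> k*e^(-at)*u(t)
With k=7, a=10: f(t) = 7*e^(-10t)*u(t)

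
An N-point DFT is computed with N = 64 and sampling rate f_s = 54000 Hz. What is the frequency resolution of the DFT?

DFT frequency resolution = f_s / N
= 54000 / 64 = 3375/4 Hz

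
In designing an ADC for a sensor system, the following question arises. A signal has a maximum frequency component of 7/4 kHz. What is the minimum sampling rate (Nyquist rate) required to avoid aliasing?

By the Nyquist-Shannon sampling theorem,
the minimum sampling rate (Nyquist rate) must be at least 2 * f_max.
Nyquist rate = 2 * 7/4 kHz = 7/2 kHz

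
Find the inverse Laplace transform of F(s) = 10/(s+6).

Standard pair: k/(s+a) <-> k*e^(-at)*u(t)
With k=10, a=6: f(t) = 10*e^(-6t)*u(t)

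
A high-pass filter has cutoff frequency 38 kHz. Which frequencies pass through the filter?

A high-pass filter passes all frequencies above the cutoff frequency 38 kHz and attenuates lower frequencies.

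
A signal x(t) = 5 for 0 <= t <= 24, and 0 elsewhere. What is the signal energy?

Energy = integral of |x(t)|^2 dt over the signal duration
= 5^2 * 24 = 25 * 24 = 600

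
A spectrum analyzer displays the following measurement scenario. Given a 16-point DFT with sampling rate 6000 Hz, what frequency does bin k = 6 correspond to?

The frequency of DFT bin k is: f_k = k * f_s / N
f_6 = 6 * 6000 / 16 = 2250 Hz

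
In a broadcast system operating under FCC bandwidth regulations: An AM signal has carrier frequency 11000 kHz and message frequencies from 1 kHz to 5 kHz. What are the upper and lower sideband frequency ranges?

Upper sideband (USB) = fc + [fm_low, fm_high] = 11000 + [1, 5] = [11001, 11005] kHz
Lower sideband (LSB) = fc - [fm_high, fm_low] = 11000 - [5, 1] = [10995, 10999] kHz
Total occupied spectrum: 10995 kHz to 11005 kHz (plus carrier at 11000 kHz)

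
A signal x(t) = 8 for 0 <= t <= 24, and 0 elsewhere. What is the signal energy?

Energy = integral of |x(t)|^2 dt over the signal duration
= 8^2 * 24 = 64 * 24 = 1536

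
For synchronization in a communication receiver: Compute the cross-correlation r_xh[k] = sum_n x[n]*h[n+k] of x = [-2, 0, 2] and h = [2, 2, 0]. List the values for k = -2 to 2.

Both sequences indexed from 0 and zero outside their support.
Lags with overlap: k = -2 to 2.
  r_xh[-2] = x[2]*h[0] = 4
  r_xh[-1] = x[1]*h[0] + x[2]*h[1] = 4
  r_xh[0] = x[0]*h[0] + x[1]*h[1] + x[2]*h[2] = -4
  r_xh[1] = x[0]*h[1] + x[1]*h[2] = -4
  r_xh[2] = x[0]*h[2] = 0
r_xh = [4, 4, -4, -4, 0] (for k = -2, ..., 2)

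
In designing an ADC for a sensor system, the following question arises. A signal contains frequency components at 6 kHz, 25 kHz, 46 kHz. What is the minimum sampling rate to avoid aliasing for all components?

The highest frequency component is f_max = 46 kHz.
Nyquist rate = 2 * f_max = 2 * 46 kHz = 92 kHz.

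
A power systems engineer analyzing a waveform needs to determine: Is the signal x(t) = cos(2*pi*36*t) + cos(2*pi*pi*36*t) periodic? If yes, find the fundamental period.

f1 = 36 Hz, f2 = 36*pi Hz
Ratio f2/f1 = pi, which is irrational.
Since the frequency ratio is irrational, no common period exists.
The signal is not periodic.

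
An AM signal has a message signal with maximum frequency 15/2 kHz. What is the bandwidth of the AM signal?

In AM (double-sideband), the bandwidth is twice the message frequency.
BW = 2 * f_m = 2 * 15/2 kHz = 15 kHz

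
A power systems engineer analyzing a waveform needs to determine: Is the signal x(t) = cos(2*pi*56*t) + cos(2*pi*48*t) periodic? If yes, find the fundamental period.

f1 = 56 Hz, f2 = 48 Hz
Period T1 = 1/56, T2 = 1/48
Ratio T1/T2 = 48/56, which is rational.
The signal is periodic with fundamental period T = 1/GCD(56,48) = 1/8 s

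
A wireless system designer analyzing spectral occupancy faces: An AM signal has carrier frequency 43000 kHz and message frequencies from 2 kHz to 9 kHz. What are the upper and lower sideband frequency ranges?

Upper sideband (USB) = fc + [fm_low, fm_high] = 43000 + [2, 9] = [43002, 43009] kHz
Lower sideband (LSB) = fc - [fm_high, fm_low] = 43000 - [9, 2] = [42991, 42998] kHz
Total occupied spectrum: 42991 kHz to 43009 kHz (plus carrier at 43000 kHz)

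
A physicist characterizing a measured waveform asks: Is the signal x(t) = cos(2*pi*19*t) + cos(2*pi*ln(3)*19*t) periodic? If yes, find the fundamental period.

f1 = 19 Hz, f2 = 19*ln(3) Hz
Ratio f2/f1 = ln(3), which is irrational.
Since the frequency ratio is irrational, no common period exists.
The signal is not periodic.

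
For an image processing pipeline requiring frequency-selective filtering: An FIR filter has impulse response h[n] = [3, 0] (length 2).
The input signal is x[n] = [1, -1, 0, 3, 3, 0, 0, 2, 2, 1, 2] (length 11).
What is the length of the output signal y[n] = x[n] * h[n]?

For linear convolution, the output length is:
len(y) = len(x) + len(h) - 1 = 11 + 2 - 1 = 12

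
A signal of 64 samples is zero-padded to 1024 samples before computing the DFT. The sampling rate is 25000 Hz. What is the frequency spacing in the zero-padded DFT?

Original DFT: N = 64, resolution = f_s/N = 25000/64 = 3125/8 Hz
Zero-padded DFT: N = 1024, resolution = f_s/N = 25000/1024 = 3125/128 Hz
Zero-padding interpolates the spectrum (finer frequency grid)
but does NOT improve the true spectral resolution (ability to resolve close frequencies).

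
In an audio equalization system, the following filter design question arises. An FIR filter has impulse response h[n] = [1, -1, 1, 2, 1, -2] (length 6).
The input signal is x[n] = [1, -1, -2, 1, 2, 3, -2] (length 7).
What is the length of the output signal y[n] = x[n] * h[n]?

For linear convolution, the output length is:
len(y) = len(x) + len(h) - 1 = 7 + 6 - 1 = 12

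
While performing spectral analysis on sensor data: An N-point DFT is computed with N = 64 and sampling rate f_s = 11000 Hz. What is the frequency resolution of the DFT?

DFT frequency resolution = f_s / N
= 11000 / 64 = 1375/8 Hz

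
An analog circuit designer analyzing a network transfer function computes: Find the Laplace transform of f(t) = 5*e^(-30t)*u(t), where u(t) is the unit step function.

Standard Laplace transform pair:
e^(-at)*u(t) <-> 1/(s+a)
With a = 30: L{5*e^(-30t)*u(t)} = 5/(s+30), ROC: Re(s) > -30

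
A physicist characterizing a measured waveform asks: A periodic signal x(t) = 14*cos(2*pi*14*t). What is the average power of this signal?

Average power of A*cos(wt) is A^2/2.
P = 14^2 / 2 = 196/2 = 98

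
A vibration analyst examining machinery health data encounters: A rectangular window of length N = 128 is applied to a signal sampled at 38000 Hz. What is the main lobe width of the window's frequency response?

For a rectangular window of length N,
the main lobe width in frequency is 2*f_s/N.
= 2*38000/128 = 2375/4 Hz
This determines the minimum frequency separation for resolving two sinusoids.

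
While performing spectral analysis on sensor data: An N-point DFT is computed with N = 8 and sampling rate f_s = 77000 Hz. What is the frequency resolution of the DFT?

DFT frequency resolution = f_s / N
= 77000 / 8 = 9625 Hz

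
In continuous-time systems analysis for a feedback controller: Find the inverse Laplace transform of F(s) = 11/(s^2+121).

Standard pair: w/(s^2+w^2) <-> sin(wt)*u(t)
Recognize w^2 = 121, so w = 11; numerator 11 = 1*11.
f(t) = sin(11t)*u(t)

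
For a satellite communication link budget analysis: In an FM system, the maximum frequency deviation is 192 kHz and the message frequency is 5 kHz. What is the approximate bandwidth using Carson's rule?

Carson's rule: BW = 2*(delta_f + f_m)
= 2*(192 + 5) kHz = 394 kHz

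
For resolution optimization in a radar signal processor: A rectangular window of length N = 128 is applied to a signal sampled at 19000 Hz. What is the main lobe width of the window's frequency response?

For a rectangular window of length N,
the main lobe width in frequency is 2*f_s/N.
= 2*19000/128 = 2375/8 Hz
This determines the minimum frequency separation for resolving two sinusoids.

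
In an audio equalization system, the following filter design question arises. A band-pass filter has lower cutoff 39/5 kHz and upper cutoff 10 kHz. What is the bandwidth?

Bandwidth = f_high - f_low
= 10 kHz - 39/5 kHz = 11/5 kHz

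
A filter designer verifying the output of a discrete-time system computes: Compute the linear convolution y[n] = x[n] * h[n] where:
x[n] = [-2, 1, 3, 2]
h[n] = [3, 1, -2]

y[n] = sum_k x[k]*h[n-k]. Output length = len(x) + len(h) - 1 = 4 + 3 - 1 = 6.
y[0] = -2*3 = -6
y[1] = 1*3 + -2*1 = 1
y[2] = 3*3 + 1*1 + -2*-2 = 14
y[3] = 2*3 + 3*1 + 1*-2 = 7
y[4] = 2*1 + 3*-2 = -4
y[5] = 2*-2 = -4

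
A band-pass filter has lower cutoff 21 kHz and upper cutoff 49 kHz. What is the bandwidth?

Bandwidth = f_high - f_low
= 49 kHz - 21 kHz = 28 kHz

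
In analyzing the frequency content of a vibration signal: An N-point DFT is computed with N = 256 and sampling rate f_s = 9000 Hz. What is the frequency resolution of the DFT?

DFT frequency resolution = f_s / N
= 9000 / 256 = 1125/32 Hz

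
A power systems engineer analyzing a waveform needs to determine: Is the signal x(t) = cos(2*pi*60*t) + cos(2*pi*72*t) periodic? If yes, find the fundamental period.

f1 = 60 Hz, f2 = 72 Hz
Period T1 = 1/60, T2 = 1/72
Ratio T1/T2 = 72/60, which is rational.
The signal is periodic with fundamental period T = 1/GCD(60,72) = 1/12 s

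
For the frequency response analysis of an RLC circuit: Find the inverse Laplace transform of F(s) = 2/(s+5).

Standard pair: k/(s+a) <-> k*e^(-at)*u(t)
With k=2, a=5: f(t) = 2*e^(-5t)*u(t)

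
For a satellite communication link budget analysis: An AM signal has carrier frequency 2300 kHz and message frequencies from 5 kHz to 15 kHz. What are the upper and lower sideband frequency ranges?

Upper sideband (USB) = fc + [fm_low, fm_high] = 2300 + [5, 15] = [2305, 2315] kHz
Lower sideband (LSB) = fc - [fm_high, fm_low] = 2300 - [15, 5] = [2285, 2295] kHz
Total occupied spectrum: 2285 kHz to 2315 kHz (plus carrier at 2300 kHz)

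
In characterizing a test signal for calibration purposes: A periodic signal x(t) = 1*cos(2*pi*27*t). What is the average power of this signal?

Average power of A*cos(wt) is A^2/2.
P = 1^2 / 2 = 1/2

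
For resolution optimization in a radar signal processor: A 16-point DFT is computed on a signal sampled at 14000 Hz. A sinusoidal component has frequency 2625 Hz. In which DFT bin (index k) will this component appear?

DFT frequency resolution = f_s/N = 14000/16 = 875 Hz
Bin index k = f_signal / resolution = 2625 / 875 = 3
The signal frequency 2625 Hz falls in DFT bin k = 3.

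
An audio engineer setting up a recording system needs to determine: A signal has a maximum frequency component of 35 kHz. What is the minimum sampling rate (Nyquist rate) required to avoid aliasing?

By the Nyquist-Shannon sampling theorem,
the minimum sampling rate (Nyquist rate) must be at least 2 * f_max.
Nyquist rate = 2 * 35 kHz = 70 kHz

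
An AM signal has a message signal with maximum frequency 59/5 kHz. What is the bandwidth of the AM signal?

In AM (double-sideband), the bandwidth is twice the message frequency.
BW = 2 * f_m = 2 * 59/5 kHz = 118/5 kHz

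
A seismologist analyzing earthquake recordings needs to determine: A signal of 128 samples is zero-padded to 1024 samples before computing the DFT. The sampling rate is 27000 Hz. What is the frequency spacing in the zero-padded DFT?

Original DFT: N = 128, resolution = f_s/N = 27000/128 = 3375/16 Hz
Zero-padded DFT: N = 1024, resolution = f_s/N = 27000/1024 = 3375/128 Hz
Zero-padding interpolates the spectrum (finer frequency grid)
but does NOT improve the true spectral resolution (ability to resolve close frequencies).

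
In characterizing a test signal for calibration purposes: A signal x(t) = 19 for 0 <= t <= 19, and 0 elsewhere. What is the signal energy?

Energy = integral of |x(t)|^2 dt over the signal duration
= 19^2 * 19 = 361 * 19 = 6859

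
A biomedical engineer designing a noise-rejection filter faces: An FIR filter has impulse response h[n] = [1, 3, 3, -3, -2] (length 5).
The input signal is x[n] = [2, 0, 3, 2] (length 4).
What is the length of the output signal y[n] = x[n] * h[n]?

For linear convolution, the output length is:
len(y) = len(x) + len(h) - 1 = 4 + 5 - 1 = 8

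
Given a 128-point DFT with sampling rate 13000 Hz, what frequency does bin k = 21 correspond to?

The frequency of DFT bin k is: f_k = k * f_s / N
f_21 = 21 * 13000 / 128 = 34125/16 Hz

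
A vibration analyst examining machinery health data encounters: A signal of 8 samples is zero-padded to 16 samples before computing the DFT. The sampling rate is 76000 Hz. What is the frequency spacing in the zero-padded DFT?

Original DFT: N = 8, resolution = f_s/N = 76000/8 = 9500 Hz
Zero-padded DFT: N = 16, resolution = f_s/N = 76000/16 = 4750 Hz
Zero-padding interpolates the spectrum (finer frequency grid)
but does NOT improve the true spectral resolution (ability to resolve close frequencies).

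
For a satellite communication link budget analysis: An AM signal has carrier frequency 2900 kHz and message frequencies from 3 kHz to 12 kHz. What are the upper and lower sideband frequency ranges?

Upper sideband (USB) = fc + [fm_low, fm_high] = 2900 + [3, 12] = [2903, 2912] kHz
Lower sideband (LSB) = fc - [fm_high, fm_low] = 2900 - [12, 3] = [2888, 2897] kHz
Total occupied spectrum: 2888 kHz to 2912 kHz (plus carrier at 2900 kHz)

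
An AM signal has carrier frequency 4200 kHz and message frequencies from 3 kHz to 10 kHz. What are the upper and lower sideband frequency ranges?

Upper sideband (USB) = fc + [fm_low, fm_high] = 4200 + [3, 10] = [4203, 4210] kHz
Lower sideband (LSB) = fc - [fm_high, fm_low] = 4200 - [10, 3] = [4190, 4197] kHz
Total occupied spectrum: 4190 kHz to 4210 kHz (plus carrier at 4200 kHz)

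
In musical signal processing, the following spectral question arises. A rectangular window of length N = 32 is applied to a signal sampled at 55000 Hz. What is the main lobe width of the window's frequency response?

For a rectangular window of length N,
the main lobe width in frequency is 2*f_s/N.
= 2*55000/32 = 6875/2 Hz
This determines the minimum frequency separation for resolving two sinusoids.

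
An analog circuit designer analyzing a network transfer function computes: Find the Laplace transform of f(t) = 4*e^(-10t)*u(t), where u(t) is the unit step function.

Standard Laplace transform pair:
e^(-at)*u(t) <-> 1/(s+a)
With a = 10: L{4*e^(-10t)*u(t)} = 4/(s+10), ROC: Re(s) > -10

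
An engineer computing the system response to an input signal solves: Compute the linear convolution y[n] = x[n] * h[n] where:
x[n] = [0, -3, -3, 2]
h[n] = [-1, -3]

y[n] = sum_k x[k]*h[n-k]. Output length = len(x) + len(h) - 1 = 4 + 2 - 1 = 5.
y[0] = 0*-1 = 0
y[1] = -3*-1 + 0*-3 = 3
y[2] = -3*-1 + -3*-3 = 12
y[3] = 2*-1 + -3*-3 = 7
y[4] = 2*-3 = -6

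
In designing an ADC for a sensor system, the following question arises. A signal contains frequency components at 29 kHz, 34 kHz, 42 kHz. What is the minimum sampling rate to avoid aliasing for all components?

The highest frequency component is f_max = 42 kHz.
Nyquist rate = 2 * f_max = 2 * 42 kHz = 84 kHz.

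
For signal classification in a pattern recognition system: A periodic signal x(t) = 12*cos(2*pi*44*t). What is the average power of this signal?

Average power of A*cos(wt) is A^2/2.
P = 12^2 / 2 = 144/2 = 72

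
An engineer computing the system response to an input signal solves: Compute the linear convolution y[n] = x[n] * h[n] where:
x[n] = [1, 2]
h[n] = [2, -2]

y[n] = sum_k x[k]*h[n-k]. Output length = len(x) + len(h) - 1 = 2 + 2 - 1 = 3.
y[0] = 1*2 = 2
y[1] = 2*2 + 1*-2 = 2
y[2] = 2*-2 = -4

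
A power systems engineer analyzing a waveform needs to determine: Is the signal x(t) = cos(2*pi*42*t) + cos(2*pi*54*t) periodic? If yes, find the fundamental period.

f1 = 42 Hz, f2 = 54 Hz
Period T1 = 1/42, T2 = 1/54
Ratio T1/T2 = 54/42, which is rational.
The signal is periodic with fundamental period T = 1/GCD(42,54) = 1/6 s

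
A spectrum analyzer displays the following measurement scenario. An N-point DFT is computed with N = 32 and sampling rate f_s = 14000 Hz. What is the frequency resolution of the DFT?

DFT frequency resolution = f_s / N
= 14000 / 32 = 875/2 Hz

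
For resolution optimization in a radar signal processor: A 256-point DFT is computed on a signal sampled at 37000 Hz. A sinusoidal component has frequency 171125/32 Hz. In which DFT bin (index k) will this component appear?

DFT frequency resolution = f_s/N = 37000/256 = 4625/32 Hz
Bin index k = f_signal / resolution = 171125/32 / 4625/32 = 37
The signal frequency 171125/32 Hz falls in DFT bin k = 37.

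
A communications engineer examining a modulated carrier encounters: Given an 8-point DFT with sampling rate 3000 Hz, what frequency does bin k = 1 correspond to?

The frequency of DFT bin k is: f_k = k * f_s / N
f_1 = 1 * 3000 / 8 = 375 Hz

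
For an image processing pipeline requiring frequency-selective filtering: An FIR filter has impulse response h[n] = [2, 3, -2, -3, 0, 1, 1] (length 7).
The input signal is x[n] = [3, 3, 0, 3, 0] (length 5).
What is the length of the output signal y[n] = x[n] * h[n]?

For linear convolution, the output length is:
len(y) = len(x) + len(h) - 1 = 5 + 7 - 1 = 11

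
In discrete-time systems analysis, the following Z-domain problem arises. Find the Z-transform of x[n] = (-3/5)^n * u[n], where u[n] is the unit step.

The Z-transform of a^n * u[n] is z/(z-a) for |z| > |a|.
Here a = -3/5, so X(z) = z/(z - (-3/5)) = 5z/(5z + 3)
ROC: |z| > 3/5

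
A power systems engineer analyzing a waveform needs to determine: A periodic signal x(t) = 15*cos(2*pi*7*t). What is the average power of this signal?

Average power of A*cos(wt) is A^2/2.
P = 15^2 / 2 = 225/2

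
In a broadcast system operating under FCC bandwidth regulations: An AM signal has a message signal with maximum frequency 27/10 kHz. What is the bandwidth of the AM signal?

In AM (double-sideband), the bandwidth is twice the message frequency.
BW = 2 * f_m = 2 * 27/10 kHz = 27/5 kHz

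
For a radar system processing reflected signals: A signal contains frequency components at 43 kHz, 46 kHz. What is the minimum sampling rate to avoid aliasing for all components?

The highest frequency component is f_max = 46 kHz.
Nyquist rate = 2 * f_max = 2 * 46 kHz = 92 kHz.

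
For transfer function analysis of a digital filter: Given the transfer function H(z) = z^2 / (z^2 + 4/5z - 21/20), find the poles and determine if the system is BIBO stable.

Poles are roots of the denominator: z^2 + 4/5z - 21/20 = 0.
Quadratic formula: z = [-(4/5) +/- sqrt((4/5)^2 - 4*(-21/20))] / 2
Discriminant = 16/25 + 21/5 = 121/25; sqrt = 11/5.
z = (-4/5 +/- 11/5) / 2 => z = 7/10 or z = -3/2.
|p1| = 3/2, |p2| = 7/10.
For BIBO stability, all poles must lie inside the unit circle (|p| < 1).
System is UNSTABLE since at least one |p| >= 1.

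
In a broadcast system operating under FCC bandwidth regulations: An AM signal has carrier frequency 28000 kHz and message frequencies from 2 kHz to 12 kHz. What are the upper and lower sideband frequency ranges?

Upper sideband (USB) = fc + [fm_low, fm_high] = 28000 + [2, 12] = [28002, 28012] kHz
Lower sideband (LSB) = fc - [fm_high, fm_low] = 28000 - [12, 2] = [27988, 27998] kHz
Total occupied spectrum: 27988 kHz to 28012 kHz (plus carrier at 28000 kHz)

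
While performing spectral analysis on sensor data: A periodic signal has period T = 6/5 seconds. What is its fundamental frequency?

The fundamental frequency is the reciprocal of the period.
f = 1/T = 1/(6/5) = 5/6 Hz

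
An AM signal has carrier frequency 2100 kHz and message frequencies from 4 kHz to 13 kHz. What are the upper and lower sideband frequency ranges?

Upper sideband (USB) = fc + [fm_low, fm_high] = 2100 + [4, 13] = [2104, 2113] kHz
Lower sideband (LSB) = fc - [fm_high, fm_low] = 2100 - [13, 4] = [2087, 2096] kHz
Total occupied spectrum: 2087 kHz to 2113 kHz (plus carrier at 2100 kHz)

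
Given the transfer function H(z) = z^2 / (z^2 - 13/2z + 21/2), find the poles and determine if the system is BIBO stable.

Poles are roots of the denominator: z^2 - 13/2z + 21/2 = 0.
Quadratic formula: z = [-(-13/2) +/- sqrt((-13/2)^2 - 4*(21/2))] / 2
Discriminant = 169/4 - 42 = 1/4; sqrt = 1/2.
z = (13/2 +/- 1/2) / 2 => z = 7/2 or z = 3.
|p1| = 3, |p2| = 7/2.
For BIBO stability, all poles must lie inside the unit circle (|p| < 1).
System is UNSTABLE since at least one |p| >= 1.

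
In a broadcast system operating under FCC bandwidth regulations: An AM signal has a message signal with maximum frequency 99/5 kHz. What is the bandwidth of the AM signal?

In AM (double-sideband), the bandwidth is twice the message frequency.
BW = 2 * f_m = 2 * 99/5 kHz = 198/5 kHz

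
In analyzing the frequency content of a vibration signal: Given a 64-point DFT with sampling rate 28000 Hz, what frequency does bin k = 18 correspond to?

The frequency of DFT bin k is: f_k = k * f_s / N
f_18 = 18 * 28000 / 64 = 7875 Hz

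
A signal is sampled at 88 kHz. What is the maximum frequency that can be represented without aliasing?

The maximum frequency that can be represented without aliasing
is the Nyquist frequency: f_max = f_s / 2 = 88 kHz / 2 = 44 kHz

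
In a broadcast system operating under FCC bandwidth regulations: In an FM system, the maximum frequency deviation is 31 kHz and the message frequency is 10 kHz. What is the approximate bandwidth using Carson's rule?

Carson's rule: BW = 2*(delta_f + f_m)
= 2*(31 + 10) kHz = 82 kHz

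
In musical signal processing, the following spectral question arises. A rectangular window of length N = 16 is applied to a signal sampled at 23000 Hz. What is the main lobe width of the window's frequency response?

For a rectangular window of length N,
the main lobe width in frequency is 2*f_s/N.
= 2*23000/16 = 2875 Hz
This determines the minimum frequency separation for resolving two sinusoids.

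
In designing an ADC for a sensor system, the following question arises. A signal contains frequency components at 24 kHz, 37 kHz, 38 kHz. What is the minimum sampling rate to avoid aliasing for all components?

The highest frequency component is f_max = 38 kHz.
Nyquist rate = 2 * f_max = 2 * 38 kHz = 76 kHz.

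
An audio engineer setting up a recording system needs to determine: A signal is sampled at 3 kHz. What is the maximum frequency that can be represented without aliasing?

The maximum frequency that can be represented without aliasing
is the Nyquist frequency: f_max = f_s / 2 = 3 kHz / 2 = 3/2 kHz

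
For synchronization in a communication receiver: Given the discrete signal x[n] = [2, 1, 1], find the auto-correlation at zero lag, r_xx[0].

The auto-correlation at zero lag r_xx[0] equals the signal energy.
r_xx[0] = sum of x[n]^2 = 2^2 + 1^2 + 1^2
= 4 + 1 + 1 = 6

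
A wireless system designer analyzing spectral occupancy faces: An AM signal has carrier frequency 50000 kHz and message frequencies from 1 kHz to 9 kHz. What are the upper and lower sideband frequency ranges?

Upper sideband (USB) = fc + [fm_low, fm_high] = 50000 + [1, 9] = [50001, 50009] kHz
Lower sideband (LSB) = fc - [fm_high, fm_low] = 50000 - [9, 1] = [49991, 49999] kHz
Total occupied spectrum: 49991 kHz to 50009 kHz (plus carrier at 50000 kHz)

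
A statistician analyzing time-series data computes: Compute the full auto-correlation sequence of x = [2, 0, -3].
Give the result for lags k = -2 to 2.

r_xx[k] = sum_m x[m]*x[m+k], indexed from 0, for k = -2 to 2:
  r_xx[-2] = x[2]*x[0] = -6
  r_xx[-1] = x[1]*x[0] + x[2]*x[1] = 0
  r_xx[0] = x[0]*x[0] + x[1]*x[1] + x[2]*x[2] = 13
  r_xx[1] = x[0]*x[1] + x[1]*x[2] = 0
  r_xx[2] = x[0]*x[2] = -6
r_xx = [-6, 0, 13, 0, -6]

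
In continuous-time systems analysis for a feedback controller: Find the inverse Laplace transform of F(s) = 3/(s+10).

Standard pair: k/(s+a) <-> k*e^(-at)*u(t)
With k=3, a=10: f(t) = 3*e^(-10t)*u(t)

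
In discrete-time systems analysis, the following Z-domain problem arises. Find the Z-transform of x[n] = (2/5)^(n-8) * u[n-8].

Time-shifting property: if X(z) = Z{x[n]}, then Z{x[n-d]} = z^(-d) * X(z)
X(z) = z/(z - 2/5) for x[n] = (2/5)^n * u[n]
Z{x[n-8]} = z^(-8) * z/(z - 2/5) = z^(-7)/(z - 2/5)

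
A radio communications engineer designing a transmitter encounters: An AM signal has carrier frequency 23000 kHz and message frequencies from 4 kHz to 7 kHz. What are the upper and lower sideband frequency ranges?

Upper sideband (USB) = fc + [fm_low, fm_high] = 23000 + [4, 7] = [23004, 23007] kHz
Lower sideband (LSB) = fc - [fm_high, fm_low] = 23000 - [7, 4] = [22993, 22996] kHz
Total occupied spectrum: 22993 kHz to 23007 kHz (plus carrier at 23000 kHz)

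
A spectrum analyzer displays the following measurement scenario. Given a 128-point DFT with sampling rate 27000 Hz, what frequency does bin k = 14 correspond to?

The frequency of DFT bin k is: f_k = k * f_s / N
f_14 = 14 * 27000 / 128 = 23625/8 Hz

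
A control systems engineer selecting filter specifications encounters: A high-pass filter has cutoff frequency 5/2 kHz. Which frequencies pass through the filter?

A high-pass filter passes all frequencies above the cutoff frequency 5/2 kHz and attenuates lower frequencies.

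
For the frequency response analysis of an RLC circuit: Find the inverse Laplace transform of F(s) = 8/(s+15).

Standard pair: k/(s+a) <-> k*e^(-at)*u(t)
With k=8, a=15: f(t) = 8*e^(-15t)*u(t)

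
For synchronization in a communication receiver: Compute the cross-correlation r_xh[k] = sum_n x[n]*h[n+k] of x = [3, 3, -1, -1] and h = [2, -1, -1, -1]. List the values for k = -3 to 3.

Both sequences indexed from 0 and zero outside their support.
Lags with overlap: k = -3 to 3.
  r_xh[-3] = x[3]*h[0] = -2
  r_xh[-2] = x[2]*h[0] + x[3]*h[1] = -1
  r_xh[-1] = x[1]*h[0] + x[2]*h[1] + x[3]*h[2] = 8
  r_xh[0] = x[0]*h[0] + x[1]*h[1] + x[2]*h[2] + x[3]*h[3] = 5
  r_xh[1] = x[0]*h[1] + x[1]*h[2] + x[2]*h[3] = -5
  r_xh[2] = x[0]*h[2] + x[1]*h[3] = -6
  r_xh[3] = x[0]*h[3] = -3
r_xh = [-2, -1, 8, 5, -5, -6, -3] (for k = -3, ..., 3)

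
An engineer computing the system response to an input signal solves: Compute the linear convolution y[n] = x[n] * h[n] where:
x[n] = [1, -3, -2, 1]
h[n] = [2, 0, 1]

y[n] = sum_k x[k]*h[n-k]. Output length = len(x) + len(h) - 1 = 4 + 3 - 1 = 6.
y[0] = 1*2 = 2
y[1] = -3*2 + 1*0 = -6
y[2] = -2*2 + -3*0 + 1*1 = -3
y[3] = 1*2 + -2*0 + -3*1 = -1
y[4] = 1*0 + -2*1 = -2
y[5] = 1*1 = 1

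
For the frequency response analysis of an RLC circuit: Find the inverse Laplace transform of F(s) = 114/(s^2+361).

Standard pair: w/(s^2+w^2) <-> sin(wt)*u(t)
Recognize w^2 = 361, so w = 19; numerator 114 = 6*19.
f(t) = 6*sin(19t)*u(t)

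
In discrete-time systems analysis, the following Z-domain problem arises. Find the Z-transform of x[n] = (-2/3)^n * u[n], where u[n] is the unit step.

The Z-transform of a^n * u[n] is z/(z-a) for |z| > |a|.
Here a = -2/3, so X(z) = z/(z - (-2/3)) = 3z/(3z + 2)
ROC: |z| > 2/3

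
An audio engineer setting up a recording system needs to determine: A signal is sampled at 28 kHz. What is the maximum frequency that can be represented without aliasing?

The maximum frequency that can be represented without aliasing
is the Nyquist frequency: f_max = f_s / 2 = 28 kHz / 2 = 14 kHz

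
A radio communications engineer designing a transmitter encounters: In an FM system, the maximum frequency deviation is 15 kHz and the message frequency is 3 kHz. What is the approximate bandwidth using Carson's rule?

Carson's rule: BW = 2*(delta_f + f_m)
= 2*(15 + 3) kHz = 36 kHz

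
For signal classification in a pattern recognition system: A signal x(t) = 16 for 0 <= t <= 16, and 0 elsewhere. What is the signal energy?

Energy = integral of |x(t)|^2 dt over the signal duration
= 16^2 * 16 = 256 * 16 = 4096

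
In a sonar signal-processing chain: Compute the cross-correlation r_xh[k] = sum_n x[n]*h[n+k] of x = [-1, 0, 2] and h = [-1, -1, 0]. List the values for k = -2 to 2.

Both sequences indexed from 0 and zero outside their support.
Lags with overlap: k = -2 to 2.
  r_xh[-2] = x[2]*h[0] = -2
  r_xh[-1] = x[1]*h[0] + x[2]*h[1] = -2
  r_xh[0] = x[0]*h[0] + x[1]*h[1] + x[2]*h[2] = 1
  r_xh[1] = x[0]*h[1] + x[1]*h[2] = 1
  r_xh[2] = x[0]*h[2] = 0
r_xh = [-2, -2, 1, 1, 0] (for k = -2, ..., 2)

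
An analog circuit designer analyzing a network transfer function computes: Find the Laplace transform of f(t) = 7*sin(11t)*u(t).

Standard pair: sin(wt)*u(t) <-> w/(s^2+w^2)
With w = 11: L{7*sin(11t)*u(t)} = 77/(s^2+121)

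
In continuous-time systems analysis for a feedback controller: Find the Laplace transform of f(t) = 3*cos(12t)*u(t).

Standard pair: cos(wt)*u(t) <-> s/(s^2+w^2)
With w = 12: L{3*cos(12t)*u(t)} = 3s/(s^2+144)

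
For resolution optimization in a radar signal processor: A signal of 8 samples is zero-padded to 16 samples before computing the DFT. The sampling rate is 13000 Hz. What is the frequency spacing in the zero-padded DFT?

Original DFT: N = 8, resolution = f_s/N = 13000/8 = 1625 Hz
Zero-padded DFT: N = 16, resolution = f_s/N = 13000/16 = 1625/2 Hz
Zero-padding interpolates the spectrum (finer frequency grid)
but does NOT improve the true spectral resolution (ability to resolve close frequencies).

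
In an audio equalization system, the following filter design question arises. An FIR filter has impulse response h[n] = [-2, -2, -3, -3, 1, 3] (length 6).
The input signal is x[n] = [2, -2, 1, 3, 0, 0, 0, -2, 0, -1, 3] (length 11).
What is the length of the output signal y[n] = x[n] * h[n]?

For linear convolution, the output length is:
len(y) = len(x) + len(h) - 1 = 11 + 6 - 1 = 16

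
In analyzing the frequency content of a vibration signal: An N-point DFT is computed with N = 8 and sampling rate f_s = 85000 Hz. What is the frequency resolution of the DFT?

DFT frequency resolution = f_s / N
= 85000 / 8 = 10625 Hz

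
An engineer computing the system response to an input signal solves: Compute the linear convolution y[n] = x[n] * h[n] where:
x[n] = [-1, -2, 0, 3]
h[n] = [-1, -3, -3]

y[n] = sum_k x[k]*h[n-k]. Output length = len(x) + len(h) - 1 = 4 + 3 - 1 = 6.
y[0] = -1*-1 = 1
y[1] = -2*-1 + -1*-3 = 5
y[2] = 0*-1 + -2*-3 + -1*-3 = 9
y[3] = 3*-1 + 0*-3 + -2*-3 = 3
y[4] = 3*-3 + 0*-3 = -9
y[5] = 3*-3 = -9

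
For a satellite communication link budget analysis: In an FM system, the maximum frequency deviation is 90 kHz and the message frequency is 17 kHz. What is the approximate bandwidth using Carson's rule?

Carson's rule: BW = 2*(delta_f + f_m)
= 2*(90 + 17) kHz = 214 kHz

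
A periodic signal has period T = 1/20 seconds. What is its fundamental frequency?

The fundamental frequency is the reciprocal of the period.
f = 1/T = 1/(1/20) = 20 Hz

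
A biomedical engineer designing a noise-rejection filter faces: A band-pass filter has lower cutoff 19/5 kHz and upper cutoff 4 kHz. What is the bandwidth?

Bandwidth = f_high - f_low
= 4 kHz - 19/5 kHz = 1/5 kHz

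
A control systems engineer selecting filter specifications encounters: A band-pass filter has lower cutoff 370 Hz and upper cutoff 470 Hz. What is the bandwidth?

Bandwidth = f_high - f_low
= 470 Hz - 370 Hz = 100 Hz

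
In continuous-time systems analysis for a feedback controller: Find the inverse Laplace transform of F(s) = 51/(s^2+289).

Standard pair: w/(s^2+w^2) <-> sin(wt)*u(t)
Recognize w^2 = 289, so w = 17; numerator 51 = 3*17.
f(t) = 3*sin(17t)*u(t)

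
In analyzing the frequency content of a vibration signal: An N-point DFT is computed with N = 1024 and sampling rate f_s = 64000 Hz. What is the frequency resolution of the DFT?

DFT frequency resolution = f_s / N
= 64000 / 1024 = 125/2 Hz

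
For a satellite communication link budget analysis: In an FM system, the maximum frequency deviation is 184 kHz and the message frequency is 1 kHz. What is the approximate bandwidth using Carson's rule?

Carson's rule: BW = 2*(delta_f + f_m)
= 2*(184 + 1) kHz = 370 kHz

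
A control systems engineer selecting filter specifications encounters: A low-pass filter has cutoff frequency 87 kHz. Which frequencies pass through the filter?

A low-pass filter passes all frequencies below the cutoff frequency 87 kHz and attenuates higher frequencies.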